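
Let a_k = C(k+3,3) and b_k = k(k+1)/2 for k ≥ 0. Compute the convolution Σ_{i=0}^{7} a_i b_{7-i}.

924

This is [x^7] in the product of the two ordinary generating functions.
Σ = 1·28 + 4·21 + 10·15 + 20·10 + 35·6 + 56·3 + 84·1 + 120·0 = 924.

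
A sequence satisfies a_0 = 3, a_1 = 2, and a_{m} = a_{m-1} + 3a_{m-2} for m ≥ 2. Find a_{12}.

36467

The ordinary generating function has denominator 1 - t - 3t^2.
Iterating the recurrence: a_0,…,a_{12} = 3, 2, 11, 17, 50, 101, 251, 554, 1307, 2969, 6890, 15797, 36467.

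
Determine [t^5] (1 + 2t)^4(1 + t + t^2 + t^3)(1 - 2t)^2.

(1 + 2t)^4 has coefficients 1,8,24,32,16 for degrees 0…4.
(1 + t + t^2 + t^3) has coefficients 1,1,1,1,0,0 for degrees 0…5.
Finally multiplying by (1 - 2t)^2, the product of all factors after the first has coefficients 1,-3,1,1,0,4 for degrees 0…5.
[t^5] = 1·4 + 8·0 + 24·1 + 32·1 + 16·(-3) = 12.

12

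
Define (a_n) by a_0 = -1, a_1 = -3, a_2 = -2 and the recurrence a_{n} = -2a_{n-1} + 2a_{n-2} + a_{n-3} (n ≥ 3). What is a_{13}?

The ordinary generating function has denominator 1 + 2x - 2x^2 - x^3.
Iterating the recurrence: a_0,…,a_{13} = -1, -3, -2, -3, -1, -6, 7, -27, 62, -171, 439, -1158, 3023, -7923.

-7923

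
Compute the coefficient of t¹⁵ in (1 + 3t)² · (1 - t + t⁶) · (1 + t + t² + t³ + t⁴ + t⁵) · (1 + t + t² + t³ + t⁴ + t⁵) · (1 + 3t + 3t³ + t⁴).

(1 + 3t)² has coefficients 1,6,9 for degrees 0…2.
(1 - t + t⁶) has coefficients 1,-1,0,0,0,0,1,0,0,0,0,0,0,0,0,0 for degrees 0…15.
Multiplying by (1 + t + t² + t³ + t⁴ + t⁵) gives running coefficients 1,0,0,0,0,0,0,1,1,1,1,1,0,0,0,0 for degrees 0…15.
Multiplying by (1 + t + t² + t³ + t⁴ + t⁵) gives running coefficients 1,1,1,1,1,1,0,1,2,3,4,5,5,4,3,2 for degrees 0…15.
Finally multiplying by (1 + 3t + 3t³ + t⁴), the product of all factors after the first has coefficients 1,4,4,7,8,8,7,5,9,10,16,24,31,34,34,31 for degrees 0…15.
[t¹⁵] = 1·31 + 6·34 + 9·34 = 541.

541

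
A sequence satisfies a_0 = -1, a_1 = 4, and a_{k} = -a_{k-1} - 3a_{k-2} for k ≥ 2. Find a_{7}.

4

The ordinary generating function has denominator 1 + x + 3x^2.
Iterating the recurrence: a_0,…,a_{7} = -1, 4, -1, -11, 14, 19, -61, 4.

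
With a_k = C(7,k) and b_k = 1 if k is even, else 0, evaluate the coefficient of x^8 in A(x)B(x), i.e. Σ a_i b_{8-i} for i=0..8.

The convolution is the x^8 coefficient of A(x)B(x).
Σ = 1·1 + 7·0 + 21·1 + 35·0 + 35·1 + 21·0 + 7·1 + 1·0 + 0·1 = 64.

64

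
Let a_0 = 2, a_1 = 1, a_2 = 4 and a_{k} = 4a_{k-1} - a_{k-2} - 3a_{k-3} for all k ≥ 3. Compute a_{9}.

The ordinary generating function has denominator 1 - 4y + y^2 + 3y^3.
Iterating the recurrence: a_0,…,a_{9} = 2, 1, 4, 9, 29, 95, 324, 1114, 3847, 13302.

13302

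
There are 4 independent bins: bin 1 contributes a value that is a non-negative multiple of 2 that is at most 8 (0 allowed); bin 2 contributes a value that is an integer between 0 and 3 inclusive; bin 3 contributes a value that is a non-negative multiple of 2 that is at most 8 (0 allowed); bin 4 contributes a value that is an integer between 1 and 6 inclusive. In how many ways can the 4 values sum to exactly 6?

18

The generating function for the choices is (1 + t^2 + t^4 + t^6 + t^8)·(1 + t + t^2 + t^3)·(1 + t^2 + t^4 + t^6 + t^8)·(t + t^2 + t^3 + t^4 + t^5 + t^6); the count is [t^6].
(1 + t^2 + t^4 + t^6 + t^8) has coefficients 1,0,1,0,1,0,1 for degrees 0…6.
(1 + t + t^2 + t^3) has coefficients 1,1,1,1,0,0,0 for degrees 0…6.
Multiplying by (1 + t^2 + t^4 + t^6 + t^8) gives running coefficients 1,1,2,2,2,2,2 for degrees 0…6.
Finally multiplying by (t + t^2 + t^3 + t^4 + t^5 + t^6), the product of all factors after the first has coefficients 0,1,2,4,6,8,10 for degrees 0…6.
[t^6] = 1·10 + 1·6 + 1·2 + 1·0 = 18.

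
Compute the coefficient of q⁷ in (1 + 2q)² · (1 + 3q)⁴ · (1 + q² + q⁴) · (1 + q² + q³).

(1 + 2q)² has coefficients 1,4,4 for degrees 0…2.
(1 + 3q)⁴ has coefficients 1,12,54,108,81,0,0,0 for degrees 0…7.
Multiplying by (1 + q² + q⁴) gives running coefficients 1,12,55,120,136,120,135,108 for degrees 0…7.
Finally multiplying by (1 + q² + q³), the product of all factors after the first has coefficients 1,12,56,133,203,295,391,364 for degrees 0…7.
[q⁷] = 1·364 + 4·391 + 4·295 = 3108.

3108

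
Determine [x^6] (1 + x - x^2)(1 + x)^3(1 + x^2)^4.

(1 + x - x^2) has coefficients 1,1,-1 for degrees 0…2.
(1 + x)^3 has coefficients 1,3,3,1,0,0,0 for degrees 0…6.
Finally multiplying by (1 + x^2)^4, the product of all factors after the first has coefficients 1,3,7,13,18,22,22 for degrees 0…6.
[x^6] = 1·22 + 1·22 − 1·18 = 26.

26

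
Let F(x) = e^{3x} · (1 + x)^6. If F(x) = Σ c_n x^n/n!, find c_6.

173007

The EGF product rule gives c_6 = Σ_{k_1+k_2=6} C(6; k_1,k_2) · ∏ g_i(k_i), where e^{3x} gives (3)^k; (1+x)^6 gives the falling factorial (6)_k.
g_1(k) for k = 0…6: 1, 3, 9, 27, 81, 243, 729.
g_2(k) for k = 0…6: 1, 6, 30, 120, 360, 720, 720.
c_6 = Σ_k C(6,k)·g_1(k)·g_2(6−k) = 1·1·720 + 6·3·720 + 15·9·360 + 20·27·120 + 15·81·30 + 6·243·6 + 1·729·1 = 720 + 12960 + 48600 + 64800 + 36450 + 8748 + 729 = 173007.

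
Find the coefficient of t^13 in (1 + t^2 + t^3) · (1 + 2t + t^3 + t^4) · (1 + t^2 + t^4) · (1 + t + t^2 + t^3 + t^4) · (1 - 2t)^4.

(1 + t^2 + t^3) has coefficients 1,0,1,1 for degrees 0…3.
(1 + 2t + t^3 + t^4) has coefficients 1,2,0,1,1,0,0,0,0,0,0,0,0,0 for degrees 0…13.
Multiplying by (1 + t^2 + t^4) gives running coefficients 1,2,1,3,2,3,1,1,1,0,0,0,0,0 for degrees 0…13.
Multiplying by (1 + t + t^2 + t^3 + t^4) gives running coefficients 1,3,4,7,9,11,10,10,8,6,3,2,1,0 for degrees 0…13.
Finally multiplying by (1 - 2t)^4, the product of all factors after the first has coefficients 1,-5,4,15,-31,27,-22,18,-40,38,-13,26,-7,40 for degrees 0…13.
[t^13] = 1·40 + 1·26 + 1·(-13) = 53.

53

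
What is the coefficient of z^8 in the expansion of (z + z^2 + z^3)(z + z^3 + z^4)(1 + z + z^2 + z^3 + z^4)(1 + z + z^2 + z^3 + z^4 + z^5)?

35

(z + z^2 + z^3) has coefficients 0,1,1,1 for degrees 0…3.
(z + z^3 + z^4) has coefficients 0,1,0,1,1,0,0,0,0 for degrees 0…8.
Multiplying by (1 + z + z^2 + z^3 + z^4) gives running coefficients 0,1,1,2,3,3,2,2,1 for degrees 0…8.
Finally multiplying by (1 + z + z^2 + z^3 + z^4 + z^5), the product of all factors after the first has coefficients 0,1,2,4,7,10,12,13,13 for degrees 0…8.
[z^8] = 1·13 + 1·12 + 1·10 = 35.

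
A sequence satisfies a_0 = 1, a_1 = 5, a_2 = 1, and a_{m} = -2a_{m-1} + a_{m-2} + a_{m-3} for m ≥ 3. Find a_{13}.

The ordinary generating function has denominator 1 + 2t - t^2 - t^3.
Iterating the recurrence: a_0,…,a_{13} = 1, 5, 1, 4, -2, 9, -16, 39, -85, 193, -432, 972, -2183, 4906.

4906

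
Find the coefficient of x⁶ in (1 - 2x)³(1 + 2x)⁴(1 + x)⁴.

(1 - 2x)³ has coefficients 1,-6,12,-8 for degrees 0…3.
(1 + 2x)⁴ has coefficients 1,8,24,32,16,0,0 for degrees 0…6.
Finally multiplying by (1 + x)⁴, the product of all factors after the first has coefficients 1,12,62,180,321,360,248 for degrees 0…6.
[x⁶] = 1·248 − 6·360 + 12·321 − 8·180 = 500.

500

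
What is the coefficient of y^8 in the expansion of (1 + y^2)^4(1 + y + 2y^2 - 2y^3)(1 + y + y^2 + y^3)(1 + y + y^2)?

(1 + y^2)^4 has coefficients 1,0,4,0,6,0,4,0,1 for degrees 0…8.
(1 + y + 2y^2 - 2y^3) has coefficients 1,1,2,-2,0,0,0,0,0 for degrees 0…8.
Multiplying by (1 + y + y^2 + y^3) gives running coefficients 1,2,4,2,1,0,-2,0,0 for degrees 0…8.
Finally multiplying by (1 + y + y^2), the product of all factors after the first has coefficients 1,3,7,8,7,3,-1,-2,-2 for degrees 0…8.
[y^8] = 1·(-2) + 4·(-1) + 6·7 + 4·7 + 1·1 = 65.

65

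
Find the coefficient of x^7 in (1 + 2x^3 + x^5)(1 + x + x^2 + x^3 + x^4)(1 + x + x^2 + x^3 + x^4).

(1 + 2x^3 + x^5) has coefficients 1,0,0,2,0,1 for degrees 0…5.
(1 + x + x^2 + x^3 + x^4) has coefficients 1,1,1,1,1,0,0,0 for degrees 0…7.
Finally multiplying by (1 + x + x^2 + x^3 + x^4), the product of all factors after the first has coefficients 1,2,3,4,5,4,3,2 for degrees 0…7.
[x^7] = 1·2 + 2·5 + 1·3 = 15.

15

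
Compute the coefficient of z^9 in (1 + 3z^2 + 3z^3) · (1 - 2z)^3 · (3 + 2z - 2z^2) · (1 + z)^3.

-156

(1 + 3z^2 + 3z^3) has coefficients 1,0,3,3 for degrees 0…3.
(1 - 2z)^3 has coefficients 1,-6,12,-8,0,0,0,0,0,0 for degrees 0…9.
Multiplying by (3 + 2z - 2z^2) gives running coefficients 3,-16,22,12,-40,16,0,0,0,0 for degrees 0…9.
Finally multiplying by (1 + z)^3, the product of all factors after the first has coefficients 3,-7,-17,33,46,-46,-60,8,16,0 for degrees 0…9.
[z^9] = 1·0 + 3·8 + 3·(-60) = -156.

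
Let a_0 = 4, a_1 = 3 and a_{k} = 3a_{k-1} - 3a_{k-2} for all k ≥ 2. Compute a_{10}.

1215

The ordinary generating function has denominator 1 - 3y + 3y^2.
Iterating the recurrence: a_0,…,a_{10} = 4, 3, -3, -18, -45, -81, -108, -81, 81, 486, 1215.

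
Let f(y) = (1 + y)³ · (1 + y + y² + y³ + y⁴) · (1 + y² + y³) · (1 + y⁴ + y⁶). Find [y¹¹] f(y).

38

(1 + y)³ has coefficients 1,3,3,1 for degrees 0…3.
(1 + y + y² + y³ + y⁴) has coefficients 1,1,1,1,1,0,0,0,0,0,0,0 for degrees 0…11.
Multiplying by (1 + y² + y³) gives running coefficients 1,1,2,3,3,2,2,1,0,0,0,0 for degrees 0…11.
Finally multiplying by (1 + y⁴ + y⁶), the product of all factors after the first has coefficients 1,1,2,3,4,3,5,5,5,5,5,3 for degrees 0…11.
[y¹¹] = 1·3 + 3·5 + 3·5 + 1·5 = 38.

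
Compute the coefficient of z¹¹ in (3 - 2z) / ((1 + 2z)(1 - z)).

-5461

Partial fractions give a closed form: a_n = (8/3)·(-2)^n + (1/3)·1^n.
At n = 11: a_11 = -5461.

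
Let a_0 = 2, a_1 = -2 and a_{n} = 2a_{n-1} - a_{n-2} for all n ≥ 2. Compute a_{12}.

The ordinary generating function has denominator 1 - 2t + t^2.
Iterating the recurrence: a_0,…,a_{12} = 2, -2, -6, -10, -14, -18, -22, -26, -30, -34, -38, -42, -46.

-46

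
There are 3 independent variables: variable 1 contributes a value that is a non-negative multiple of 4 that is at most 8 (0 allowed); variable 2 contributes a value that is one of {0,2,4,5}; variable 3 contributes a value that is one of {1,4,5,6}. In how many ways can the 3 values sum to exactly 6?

3

The generating function for the choices is (1 + q^4 + q^8)·(1 + q^2 + q^4 + q^5)·(q + q^4 + q^5 + q^6); the count is [q^6].
(1 + q^4 + q^8) has coefficients 1,0,0,0,1,0,0 for degrees 0…6.
(1 + q^2 + q^4 + q^5) has coefficients 1,0,1,0,1,1,0 for degrees 0…6.
Finally multiplying by (q + q^4 + q^5 + q^6), the product of all factors after the first has coefficients 0,1,0,1,1,2,3 for degrees 0…6.
[q^6] = 1·3 + 1·0 = 3.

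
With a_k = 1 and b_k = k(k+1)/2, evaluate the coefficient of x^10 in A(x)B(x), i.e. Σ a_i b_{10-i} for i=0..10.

220

Write out a_i and b_{10-i} for i = 0,…,10 and sum the products.
Σ = 1·55 + 1·45 + 1·36 + 1·28 + 1·21 + 1·15 + 1·10 + 1·6 + 1·3 + 1·1 + 1·0 = 220.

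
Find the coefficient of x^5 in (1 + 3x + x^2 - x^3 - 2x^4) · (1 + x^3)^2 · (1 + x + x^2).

7

(1 + 3x + x^2 - x^3 - 2x^4) has coefficients 1,3,1,-1,-2 for degrees 0…4.
(1 + x^3)^2 has coefficients 1,0,0,2,0,0 for degrees 0…5.
Finally multiplying by (1 + x + x^2), the product of all factors after the first has coefficients 1,1,1,2,2,2 for degrees 0…5.
[x^5] = 1·2 + 3·2 + 1·2 − 1·1 − 2·1 = 7.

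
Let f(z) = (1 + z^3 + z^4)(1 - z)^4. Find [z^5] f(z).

2

(1 + z^3 + z^4) has coefficients 1,0,0,1,1 for degrees 0…4.
(1 - z)^4 has coefficients 1,-4,6,-4,1,0 for degrees 0…5.
[z^5] = 1·0 + 1·6 + 1·(-4) = 2.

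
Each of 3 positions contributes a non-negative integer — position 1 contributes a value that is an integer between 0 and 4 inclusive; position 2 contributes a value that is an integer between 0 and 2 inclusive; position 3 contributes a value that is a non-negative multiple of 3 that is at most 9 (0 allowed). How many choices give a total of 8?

5

The generating function for the choices is (1 + z + z^2 + z^3 + z^4)·(1 + z + z^2)·(1 + z^3 + z^6 + z^9); the count is [z^8].
(1 + z + z^2 + z^3 + z^4) has coefficients 1,1,1,1,1 for degrees 0…4.
(1 + z + z^2) has coefficients 1,1,1,0,0,0,0,0,0 for degrees 0…8.
Finally multiplying by (1 + z^3 + z^6 + z^9), the product of all factors after the first has coefficients 1,1,1,1,1,1,1,1,1 for degrees 0…8.
[z^8] = 1·1 + 1·1 + 1·1 + 1·1 + 1·1 = 5.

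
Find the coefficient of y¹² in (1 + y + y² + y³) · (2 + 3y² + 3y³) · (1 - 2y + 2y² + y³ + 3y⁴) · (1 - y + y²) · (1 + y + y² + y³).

(1 + y + y² + y³) has coefficients 1,1,1,1 for degrees 0…3.
(2 + 3y² + 3y³) has coefficients 2,0,3,3,0,0,0,0,0,0,0,0,0 for degrees 0…12.
Multiplying by (1 - 2y + 2y² + y³ + 3y⁴) gives running coefficients 2,-4,7,-1,6,9,12,9,0,0,0,0,0 for degrees 0…12.
Multiplying by (1 - y + y²) gives running coefficients 2,-6,13,-12,14,2,9,6,3,9,0,0,0 for degrees 0…12.
Finally multiplying by (1 + y + y² + y³), the product of all factors after the first has coefficients 2,-4,9,-3,9,17,13,31,20,27,18,12,9 for degrees 0…12.
[y¹²] = 1·9 + 1·12 + 1·18 + 1·27 = 66.

66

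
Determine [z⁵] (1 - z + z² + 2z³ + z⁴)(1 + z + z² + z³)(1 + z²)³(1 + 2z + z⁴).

(1 - z + z² + 2z³ + z⁴) has coefficients 1,-1,1,2,1 for degrees 0…4.
(1 + z + z² + z³) has coefficients 1,1,1,1,0,0 for degrees 0…5.
Multiplying by (1 + z²)³ gives running coefficients 1,1,4,4,6,6 for degrees 0…5.
Finally multiplying by (1 + 2z + z⁴), the product of all factors after the first has coefficients 1,3,6,12,15,19 for degrees 0…5.
[z⁵] = 1·19 − 1·15 + 1·12 + 2·6 + 1·3 = 31.

31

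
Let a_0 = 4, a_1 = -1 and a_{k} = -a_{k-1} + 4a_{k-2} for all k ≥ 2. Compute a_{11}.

-54453

The ordinary generating function has denominator 1 + t - 4t^2.
Iterating the recurrence: a_0,…,a_{11} = 4, -1, 17, -21, 89, -173, 529, -1221, 3337, -8221, 21569, -54453.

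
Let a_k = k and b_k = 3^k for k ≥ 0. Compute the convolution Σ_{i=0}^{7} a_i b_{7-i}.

The convolution is the t^7 coefficient of A(t)B(t).
Σ = 0·2187 + 1·729 + 2·243 + 3·81 + 4·27 + 5·9 + 6·3 + 7·1 = 1636.

1636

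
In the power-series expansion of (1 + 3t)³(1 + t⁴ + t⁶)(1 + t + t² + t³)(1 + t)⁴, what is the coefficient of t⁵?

862

(1 + 3t)³ has coefficients 1,9,27,27 for degrees 0…3.
(1 + t⁴ + t⁶) has coefficients 1,0,0,0,1,0 for degrees 0…5.
Multiplying by (1 + t + t² + t³) gives running coefficients 1,1,1,1,1,1 for degrees 0…5.
Finally multiplying by (1 + t)⁴, the product of all factors after the first has coefficients 1,5,11,15,16,16 for degrees 0…5.
[t⁵] = 1·16 + 9·16 + 27·15 + 27·11 = 862.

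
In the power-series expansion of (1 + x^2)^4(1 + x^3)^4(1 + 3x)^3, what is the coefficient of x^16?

1068

(1 + x^2)^4 has coefficients 1,0,4,0,6,0,4,0,1 for degrees 0…8.
(1 + x^3)^4 has coefficients 1,0,0,4,0,0,6,0,0,4,0,0,1,0,0,0,0 for degrees 0…16.
Finally multiplying by (1 + 3x)^3, the product of all factors after the first has coefficients 1,9,27,31,36,108,114,54,162,166,36,108,109,9,27,27,0 for degrees 0…16.
[x^16] = 1·0 + 4·27 + 6·109 + 4·36 + 1·162 = 1068.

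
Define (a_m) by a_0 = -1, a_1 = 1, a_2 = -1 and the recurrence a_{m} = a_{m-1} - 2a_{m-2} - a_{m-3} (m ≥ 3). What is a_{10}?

8

The ordinary generating function has denominator 1 - t + 2t^2 + t^3.
Iterating the recurrence: a_0,…,a_{10} = -1, 1, -1, -2, -1, 4, 8, 1, -19, -29, 8.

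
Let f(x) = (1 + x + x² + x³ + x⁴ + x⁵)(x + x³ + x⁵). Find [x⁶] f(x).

(1 + x + x² + x³ + x⁴ + x⁵) has coefficients 1,1,1,1,1,1 for degrees 0…5.
(x + x³ + x⁵) has coefficients 0,1,0,1,0,1,0 for degrees 0…6.
[x⁶] = 1·0 + 1·1 + 1·0 + 1·1 + 1·0 + 1·1 = 3.

3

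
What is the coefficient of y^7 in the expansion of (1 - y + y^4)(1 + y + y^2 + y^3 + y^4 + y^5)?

1

(1 - y + y^4) has coefficients 1,-1,0,0,1 for degrees 0…4.
(1 + y + y^2 + y^3 + y^4 + y^5) has coefficients 1,1,1,1,1,1,0,0 for degrees 0…7.
[y^7] = 1·0 − 1·0 + 1·1 = 1.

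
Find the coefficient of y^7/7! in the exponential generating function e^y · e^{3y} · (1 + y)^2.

116736

The EGF product rule gives c_7 = Σ_{k_1+k_2+k_3=7} C(7; k_1,k_2,k_3) · ∏ g_i(k_i), where e^y gives (1)^k; e^{3y} gives (3)^k; (1+y)^2 gives the falling factorial (2)_k.
g_1(k) for k = 0…7: 1, 1, 1, 1, 1, 1, 1, 1.
g_2(k) for k = 0…7: 1, 3, 9, 27, 81, 243, 729, 2187.
g_3(k) for k = 0…7: 1, 2, 2, 0, 0, 0, 0, 0.
First combine the last two factors: h(k) = Σ_j C(k,j)·g_2(j)·g_3(k−j) for k = 0…7: 1, 5, 23, 99, 405, 1593, 6075, 22599.
c_7 = Σ_k C(7,k)·g_1(k)·h(7−k) = 1·1·22599 + 7·1·6075 + 21·1·1593 + 35·1·405 + 35·1·99 + 21·1·23 + 7·1·5 + 1·1·1 = 22599 + 42525 + 33453 + 14175 + 3465 + 483 + 35 + 1 = 116736.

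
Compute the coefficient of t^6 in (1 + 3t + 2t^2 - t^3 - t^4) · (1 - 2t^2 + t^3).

1

(1 + 3t + 2t^2 - t^3 - t^4) has coefficients 1,3,2,-1,-1 for degrees 0…4.
(1 - 2t^2 + t^3) has coefficients 1,0,-2,1,0,0,0 for degrees 0…6.
[t^6] = 1·0 + 3·0 + 2·0 − 1·1 − 1·(-2) = 1.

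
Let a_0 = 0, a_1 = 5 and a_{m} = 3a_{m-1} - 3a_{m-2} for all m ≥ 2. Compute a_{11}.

-1215

The ordinary generating function has denominator 1 - 3z + 3z^2.
Iterating the recurrence: a_0,…,a_{11} = 0, 5, 15, 30, 45, 45, 0, -135, -405, -810, -1215, -1215.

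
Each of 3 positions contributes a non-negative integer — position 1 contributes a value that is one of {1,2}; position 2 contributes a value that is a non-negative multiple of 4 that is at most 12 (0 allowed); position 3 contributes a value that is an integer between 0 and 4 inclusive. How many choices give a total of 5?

The generating function for the choices is (y + y²)·(1 + y⁴ + y⁸ + y¹²)·(1 + y + y² + y³ + y⁴); the count is [y⁵].
(y + y²) has coefficients 0,1,1 for degrees 0…2.
(1 + y⁴ + y⁸ + y¹²) has coefficients 1,0,0,0,1,0 for degrees 0…5.
Finally multiplying by (1 + y + y² + y³ + y⁴), the product of all factors after the first has coefficients 1,1,1,1,2,1 for degrees 0…5.
[y⁵] = 1·2 + 1·1 = 3.

3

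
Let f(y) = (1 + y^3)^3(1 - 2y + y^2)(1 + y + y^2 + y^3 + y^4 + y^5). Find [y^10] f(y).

(1 + y^3)^3 has coefficients 1,0,0,3,0,0,3,0,0,1 for degrees 0…9.
(1 - 2y + y^2) has coefficients 1,-2,1,0,0,0,0,0,0,0,0 for degrees 0…10.
Finally multiplying by (1 + y + y^2 + y^3 + y^4 + y^5), the product of all factors after the first has coefficients 1,-1,0,0,0,0,-1,1,0,0,0 for degrees 0…10.
[y^10] = 1·0 + 3·1 + 3·0 + 1·(-1) = 2.

2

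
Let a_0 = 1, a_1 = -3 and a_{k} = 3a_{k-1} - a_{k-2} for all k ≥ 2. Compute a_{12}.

-156815

The ordinary generating function has denominator 1 - 3z + z^2.
Iterating the recurrence: a_0,…,a_{12} = 1, -3, -10, -27, -71, -186, -487, -1275, -3338, -8739, -22879, -59898, -156815.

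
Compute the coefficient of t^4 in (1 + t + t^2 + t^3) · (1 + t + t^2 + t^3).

3

(1 + t + t^2 + t^3) has coefficients 1,1,1,1 for degrees 0…3.
(1 + t + t^2 + t^3) has coefficients 1,1,1,1,0 for degrees 0…4.
[t^4] = 1·0 + 1·1 + 1·1 + 1·1 = 3.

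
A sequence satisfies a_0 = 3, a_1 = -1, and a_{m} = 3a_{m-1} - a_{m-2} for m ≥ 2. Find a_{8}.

The ordinary generating function has denominator 1 - 3y + y^2.
Iterating the recurrence: a_0,…,a_{8} = 3, -1, -6, -17, -45, -118, -309, -809, -2118.

-2118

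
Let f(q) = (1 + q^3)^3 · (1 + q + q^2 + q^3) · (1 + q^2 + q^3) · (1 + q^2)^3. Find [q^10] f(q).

(1 + q^3)^3 has coefficients 1,0,0,3,0,0,3,0,0,1 for degrees 0…9.
(1 + q + q^2 + q^3) has coefficients 1,1,1,1,0,0,0,0,0,0,0 for degrees 0…10.
Multiplying by (1 + q^2 + q^3) gives running coefficients 1,1,2,3,2,2,1,0,0,0,0 for degrees 0…10.
Finally multiplying by (1 + q^2)^3, the product of all factors after the first has coefficients 1,1,5,6,11,14,14,16,11,9,5 for degrees 0…10.
[q^10] = 1·5 + 3·16 + 3·11 + 1·1 = 87.

87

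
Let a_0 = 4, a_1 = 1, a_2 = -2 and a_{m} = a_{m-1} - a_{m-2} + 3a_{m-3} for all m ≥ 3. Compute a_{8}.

40

The ordinary generating function has denominator 1 - y + y^2 - 3y^3.
Iterating the recurrence: a_0,…,a_{8} = 4, 1, -2, 9, 14, -1, 12, 55, 40.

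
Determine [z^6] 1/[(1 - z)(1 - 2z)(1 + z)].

The denominator gives the recurrence a_n = 2a_(n−1) + a_(n−2) − 2a_(n−3) for n ≥ 3; the numerator fixes a_0 = 1, a_1 = 2, a_2 = 5.
Iterating: 1, 2, 5, 10, 21, 42, 85, so a_6 = 85.

85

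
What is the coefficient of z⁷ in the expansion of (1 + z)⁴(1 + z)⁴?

(1 + z)⁴ has coefficients 1,4,6,4,1 for degrees 0…4.
(1 + z)⁴ has coefficients 1,4,6,4,1,0,0,0 for degrees 0…7.
[z⁷] = 1·0 + 4·0 + 6·0 + 4·1 + 1·4 = 8.

8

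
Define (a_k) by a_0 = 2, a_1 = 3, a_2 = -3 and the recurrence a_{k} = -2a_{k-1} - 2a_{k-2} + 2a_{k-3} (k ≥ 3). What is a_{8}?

-60

The ordinary generating function has denominator 1 + 2q + 2q^2 - 2q^3.
Iterating the recurrence: a_0,…,a_{8} = 2, 3, -3, 4, 4, -22, 44, -36, -60.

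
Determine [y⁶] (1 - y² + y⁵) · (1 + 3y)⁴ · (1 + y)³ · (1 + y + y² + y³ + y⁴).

(1 - y² + y⁵) has coefficients 1,0,-1,0,0,1 for degrees 0…5.
(1 + 3y)⁴ has coefficients 1,12,54,108,81,0,0 for degrees 0…6.
Multiplying by (1 + y)³ gives running coefficients 1,15,93,307,579,621,351 for degrees 0…6.
Finally multiplying by (1 + y + y² + y³ + y⁴), the product of all factors after the first has coefficients 1,16,109,416,995,1615,1951 for degrees 0…6.
[y⁶] = 1·1951 − 1·995 + 1·16 = 972.

972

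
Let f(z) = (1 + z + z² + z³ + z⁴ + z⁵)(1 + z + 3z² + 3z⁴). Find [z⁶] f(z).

7

(1 + z + z² + z³ + z⁴ + z⁵) has coefficients 1,1,1,1,1,1 for degrees 0…5.
(1 + z + 3z² + 3z⁴) has coefficients 1,1,3,0,3,0,0 for degrees 0…6.
[z⁶] = 1·0 + 1·0 + 1·3 + 1·0 + 1·3 + 1·1 = 7.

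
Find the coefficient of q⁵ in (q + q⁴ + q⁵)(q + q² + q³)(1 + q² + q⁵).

2

(q + q⁴ + q⁵) has coefficients 0,1,0,0,1,1 for degrees 0…5.
(q + q² + q³) has coefficients 0,1,1,1,0,0 for degrees 0…5.
Finally multiplying by (1 + q² + q⁵), the product of all factors after the first has coefficients 0,1,1,2,1,1 for degrees 0…5.
[q⁵] = 1·1 + 1·1 + 1·0 = 2.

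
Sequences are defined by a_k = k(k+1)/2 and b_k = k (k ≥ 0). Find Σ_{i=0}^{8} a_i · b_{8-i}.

This is [x^8] in the product of the two ordinary generating functions.
Σ = 0·8 + 1·7 + 3·6 + 6·5 + 10·4 + 15·3 + 21·2 + 28·1 + 36·0 = 210.

210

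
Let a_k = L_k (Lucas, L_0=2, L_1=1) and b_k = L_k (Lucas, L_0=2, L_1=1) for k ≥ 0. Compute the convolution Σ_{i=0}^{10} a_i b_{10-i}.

1531

This is [x^10] in the product of the two ordinary generating functions.
Σ = 2·123 + 1·76 + 3·47 + 4·29 + 7·18 + 11·11 + 18·7 + 29·4 + 47·3 + 76·1 + 123·2 = 1531.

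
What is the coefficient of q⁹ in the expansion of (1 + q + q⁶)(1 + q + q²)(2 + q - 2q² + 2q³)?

1

(1 + q + q⁶) has coefficients 1,1,0,0,0,0,1 for degrees 0…6.
(1 + q + q²) has coefficients 1,1,1,0,0,0,0,0,0,0 for degrees 0…9.
Finally multiplying by (2 + q - 2q² + 2q³), the product of all factors after the first has coefficients 2,3,1,1,0,2,0,0,0,0 for degrees 0…9.
[q⁹] = 1·0 + 1·0 + 1·1 = 1.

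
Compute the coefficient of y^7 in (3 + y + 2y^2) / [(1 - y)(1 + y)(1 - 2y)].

679

Partial fractions give a closed form: a_n = (-3)·1^n + (2/3)·(-1)^n + (16/3)·2^n.
At n = 7: a_7 = 679.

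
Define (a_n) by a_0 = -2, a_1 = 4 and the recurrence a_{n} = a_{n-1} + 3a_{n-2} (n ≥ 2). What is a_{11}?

3778

The ordinary generating function has denominator 1 - z - 3z^2.
Iterating the recurrence: a_0,…,a_{11} = -2, 4, -2, 10, 4, 34, 46, 148, 286, 730, 1588, 3778.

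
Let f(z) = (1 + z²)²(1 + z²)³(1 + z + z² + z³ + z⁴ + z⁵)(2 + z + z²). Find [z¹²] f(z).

44

(1 + z²)² has coefficients 1,0,2,0,1 for degrees 0…4.
(1 + z²)³ has coefficients 1,0,3,0,3,0,1,0,0,0,0,0,0 for degrees 0…12.
Multiplying by (1 + z + z² + z³ + z⁴ + z⁵) gives running coefficients 1,1,4,4,7,7,7,7,4,4,1,1,0 for degrees 0…12.
Finally multiplying by (2 + z + z²), the product of all factors after the first has coefficients 2,3,10,13,22,25,28,28,22,19,10,7,2 for degrees 0…12.
[z¹²] = 1·2 + 2·10 + 1·22 = 44.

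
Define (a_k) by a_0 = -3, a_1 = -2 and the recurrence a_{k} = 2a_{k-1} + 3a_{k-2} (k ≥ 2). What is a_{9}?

The ordinary generating function has denominator 1 - 2x - 3x^2.
Iterating the recurrence: a_0,…,a_{9} = -3, -2, -13, -32, -103, -302, -913, -2732, -8203, -24602.

-24602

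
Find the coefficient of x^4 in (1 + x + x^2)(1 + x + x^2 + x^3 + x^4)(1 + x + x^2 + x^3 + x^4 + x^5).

12

(1 + x + x^2) has coefficients 1,1,1 for degrees 0…2.
(1 + x + x^2 + x^3 + x^4) has coefficients 1,1,1,1,1 for degrees 0…4.
Finally multiplying by (1 + x + x^2 + x^3 + x^4 + x^5), the product of all factors after the first has coefficients 1,2,3,4,5 for degrees 0…4.
[x^4] = 1·5 + 1·4 + 1·3 = 12.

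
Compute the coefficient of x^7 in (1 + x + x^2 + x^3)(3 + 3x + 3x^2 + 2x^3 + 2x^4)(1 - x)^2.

(1 + x + x^2 + x^3) has coefficients 1,1,1,1 for degrees 0…3.
(3 + 3x + 3x^2 + 2x^3 + 2x^4) has coefficients 3,3,3,2,2,0,0,0 for degrees 0…7.
Finally multiplying by (1 - x)^2, the product of all factors after the first has coefficients 3,-3,0,-1,1,-2,2,0 for degrees 0…7.
[x^7] = 1·0 + 1·2 + 1·(-2) + 1·1 = 1.

1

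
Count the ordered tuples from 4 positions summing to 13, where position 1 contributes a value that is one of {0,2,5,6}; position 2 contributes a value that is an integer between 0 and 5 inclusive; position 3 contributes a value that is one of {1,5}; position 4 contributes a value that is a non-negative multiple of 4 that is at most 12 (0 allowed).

10

The generating function for the choices is (1 + q² + q⁵ + q⁶)·(1 + q + q² + q³ + q⁴ + q⁵)·(q + q⁵)·(1 + q⁴ + q⁸ + q¹²); the count is [q¹³].
(1 + q² + q⁵ + q⁶) has coefficients 1,0,1,0,0,1,1 for degrees 0…6.
(1 + q + q² + q³ + q⁴ + q⁵) has coefficients 1,1,1,1,1,1,0,0,0,0,0,0,0,0 for degrees 0…13.
Multiplying by (q + q⁵) gives running coefficients 0,1,1,1,1,2,2,1,1,1,1,0,0,0 for degrees 0…13.
Finally multiplying by (1 + q⁴ + q⁸ + q¹²), the product of all factors after the first has coefficients 0,1,1,1,1,3,3,2,2,4,4,2,2,4 for degrees 0…13.
[q¹³] = 1·4 + 1·2 + 1·2 + 1·2 = 10.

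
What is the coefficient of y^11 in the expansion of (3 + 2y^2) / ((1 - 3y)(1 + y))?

428104

The denominator gives the recurrence a_n = 2a_(n−1) + 3a_(n−2) for n ≥ 3; the numerator fixes a_0 = 3, a_1 = 6, a_2 = 23.
Iterating: 3, 6, 23, 64, 197, 586, 1763, 5284, 15857, 47566, 142703, 428104, so a_11 = 428104.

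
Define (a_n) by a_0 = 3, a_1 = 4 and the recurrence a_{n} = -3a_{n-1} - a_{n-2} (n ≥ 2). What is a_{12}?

-238605

The ordinary generating function has denominator 1 + 3q + q^2.
Iterating the recurrence: a_0,…,a_{12} = 3, 4, -15, 41, -108, 283, -741, 1940, -5079, 13297, -34812, 91139, -238605.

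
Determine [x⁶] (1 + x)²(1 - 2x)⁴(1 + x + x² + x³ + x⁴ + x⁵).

(1 + x)² has coefficients 1,2,1 for degrees 0…2.
(1 - 2x)⁴ has coefficients 1,-8,24,-32,16,0,0 for degrees 0…6.
Finally multiplying by (1 + x + x² + x³ + x⁴ + x⁵), the product of all factors after the first has coefficients 1,-7,17,-15,1,1,0 for degrees 0…6.
[x⁶] = 1·0 + 2·1 + 1·1 = 3.

3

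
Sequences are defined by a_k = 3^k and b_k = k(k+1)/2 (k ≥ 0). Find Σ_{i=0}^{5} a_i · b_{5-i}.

261

Write out a_i and b_{5-i} for i = 0,…,5 and sum the products.
Σ = 1·15 + 3·10 + 9·6 + 27·3 + 81·1 + 243·0 = 261.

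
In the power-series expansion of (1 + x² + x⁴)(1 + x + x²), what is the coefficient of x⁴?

(1 + x² + x⁴) has coefficients 1,0,1,0,1 for degrees 0…4.
(1 + x + x²) has coefficients 1,1,1,0,0 for degrees 0…4.
[x⁴] = 1·0 + 1·1 + 1·1 = 2.

2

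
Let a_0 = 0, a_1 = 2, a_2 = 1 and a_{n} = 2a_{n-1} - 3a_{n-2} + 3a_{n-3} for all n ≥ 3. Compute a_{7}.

-4

The ordinary generating function has denominator 1 - 2t + 3t^2 - 3t^3.
Iterating the recurrence: a_0,…,a_{7} = 0, 2, 1, -4, -5, 5, 13, -4.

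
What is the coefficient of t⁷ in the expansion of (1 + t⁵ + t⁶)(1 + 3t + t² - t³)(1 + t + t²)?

9

(1 + t⁵ + t⁶) has coefficients 1,0,0,0,0,1,1 for degrees 0…6.
(1 + 3t + t² - t³) has coefficients 1,3,1,-1,0,0,0,0 for degrees 0…7.
Finally multiplying by (1 + t + t²), the product of all factors after the first has coefficients 1,4,5,3,0,-1,0,0 for degrees 0…7.
[t⁷] = 1·0 + 1·5 + 1·4 = 9.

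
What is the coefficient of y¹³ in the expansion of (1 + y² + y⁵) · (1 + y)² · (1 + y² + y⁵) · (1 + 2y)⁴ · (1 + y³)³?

2170

(1 + y² + y⁵) has coefficients 1,0,1,0,0,1 for degrees 0…5.
(1 + y)² has coefficients 1,2,1,0,0,0,0,0,0,0,0,0,0,0 for degrees 0…13.
Multiplying by (1 + y² + y⁵) gives running coefficients 1,2,2,2,1,1,2,1,0,0,0,0,0,0 for degrees 0…13.
Multiplying by (1 + 2y)⁴ gives running coefficients 1,10,42,98,145,153,130,105,104,104,64,16,0,0 for degrees 0…13.
Finally multiplying by (1 + y³)³, the product of all factors after the first has coefficients 1,10,42,101,175,279,427,570,689,789,824,829,800,652 for degrees 0…13.
[y¹³] = 1·652 + 1·829 + 1·689 = 2170.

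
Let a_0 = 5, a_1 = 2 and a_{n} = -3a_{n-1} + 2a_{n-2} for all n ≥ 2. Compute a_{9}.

The ordinary generating function has denominator 1 + 3q - 2q^2.
Iterating the recurrence: a_0,…,a_{9} = 5, 2, 4, -8, 32, -112, 400, -1424, 5072, -18064.

-18064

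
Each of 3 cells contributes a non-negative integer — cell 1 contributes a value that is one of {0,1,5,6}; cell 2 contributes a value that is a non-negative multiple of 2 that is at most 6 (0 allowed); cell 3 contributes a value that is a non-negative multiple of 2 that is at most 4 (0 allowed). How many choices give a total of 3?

2

The generating function for the choices is (1 + y + y^5 + y^6)·(1 + y^2 + y^4 + y^6)·(1 + y^2 + y^4); the count is [y^3].
(1 + y + y^5 + y^6) has coefficients 1,1,0,0 for degrees 0…3.
(1 + y^2 + y^4 + y^6) has coefficients 1,0,1,0 for degrees 0…3.
Finally multiplying by (1 + y^2 + y^4), the product of all factors after the first has coefficients 1,0,2,0 for degrees 0…3.
[y^3] = 1·0 + 1·2 = 2.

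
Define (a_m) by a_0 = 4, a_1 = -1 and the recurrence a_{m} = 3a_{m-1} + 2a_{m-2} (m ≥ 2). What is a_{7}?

The ordinary generating function has denominator 1 - 3q - 2q^2.
Iterating the recurrence: a_0,…,a_{7} = 4, -1, 5, 13, 49, 173, 617, 2197.

2197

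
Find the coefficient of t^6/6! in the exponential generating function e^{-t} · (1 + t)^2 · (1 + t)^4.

-185

The EGF product rule gives c_6 = Σ_{k_1+k_2+k_3=6} C(6; k_1,k_2,k_3) · ∏ g_i(k_i), where e^{-t} gives (-1)^k; (1+t)^2 gives the falling factorial (2)_k; (1+t)^4 gives the falling factorial (4)_k.
g_1(k) for k = 0…6: 1, -1, 1, -1, 1, -1, 1.
g_2(k) for k = 0…6: 1, 2, 2, 0, 0, 0, 0.
g_3(k) for k = 0…6: 1, 4, 12, 24, 24, 0, 0.
First combine the last two factors: h(k) = Σ_j C(k,j)·g_2(j)·g_3(k−j) for k = 0…6: 1, 6, 30, 120, 360, 720, 720.
c_6 = Σ_k C(6,k)·g_1(k)·h(6−k) = 1·1·720 + 6·(-1)·720 + 15·1·360 + 20·(-1)·120 + 15·1·30 + 6·(-1)·6 + 1·1·1 = 720 − 4320 + 5400 − 2400 + 450 − 36 + 1 = -185.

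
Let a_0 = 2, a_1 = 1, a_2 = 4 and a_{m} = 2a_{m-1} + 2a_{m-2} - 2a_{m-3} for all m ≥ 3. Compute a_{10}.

The ordinary generating function has denominator 1 - 2z - 2z^2 + 2z^3.
Iterating the recurrence: a_0,…,a_{10} = 2, 1, 4, 6, 18, 40, 104, 252, 632, 1560, 3880.

3880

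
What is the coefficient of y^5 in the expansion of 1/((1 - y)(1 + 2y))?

-21

Partial fractions give a closed form: a_n = (1/3)·1^n + (2/3)·(-2)^n.
At n = 5: a_5 = -21.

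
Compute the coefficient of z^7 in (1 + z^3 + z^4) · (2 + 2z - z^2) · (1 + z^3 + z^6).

6

(1 + z^3 + z^4) has coefficients 1,0,0,1,1 for degrees 0…4.
(2 + 2z - z^2) has coefficients 2,2,-1,0,0,0,0,0 for degrees 0…7.
Finally multiplying by (1 + z^3 + z^6), the product of all factors after the first has coefficients 2,2,-1,2,2,-1,2,2 for degrees 0…7.
[z^7] = 1·2 + 1·2 + 1·2 = 6.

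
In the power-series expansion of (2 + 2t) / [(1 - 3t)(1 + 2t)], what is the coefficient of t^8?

10600

The denominator gives the recurrence a_n = a_(n−1) + 6a_(n−2) for n ≥ 3; the numerator fixes a_0 = 2, a_1 = 4, a_2 = 16.
Iterating: 2, 4, 16, 40, 136, 376, 1192, 3448, 10600, so a_8 = 10600.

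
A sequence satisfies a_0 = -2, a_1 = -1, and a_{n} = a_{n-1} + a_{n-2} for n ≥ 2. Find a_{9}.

The ordinary generating function has denominator 1 - x - x^2.
Iterating the recurrence: a_0,…,a_{9} = -2, -1, -3, -4, -7, -11, -18, -29, -47, -76.

-76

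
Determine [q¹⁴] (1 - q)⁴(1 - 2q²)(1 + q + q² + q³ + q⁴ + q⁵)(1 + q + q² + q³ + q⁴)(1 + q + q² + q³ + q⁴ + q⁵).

2

(1 - q)⁴ has coefficients 1,-4,6,-4,1 for degrees 0…4.
(1 - 2q²) has coefficients 1,0,-2,0,0,0,0,0,0,0,0,0,0,0,0 for degrees 0…14.
Multiplying by (1 + q + q² + q³ + q⁴ + q⁵) gives running coefficients 1,1,-1,-1,-1,-1,-2,-2,0,0,0,0,0,0,0 for degrees 0…14.
Multiplying by (1 + q + q² + q³ + q⁴) gives running coefficients 1,2,1,0,-1,-3,-6,-7,-6,-5,-4,-2,0,0,0 for degrees 0…14.
Finally multiplying by (1 + q + q² + q³ + q⁴ + q⁵), the product of all factors after the first has coefficients 1,3,4,4,3,0,-7,-16,-23,-28,-31,-30,-24,-17,-11 for degrees 0…14.
[q¹⁴] = 1·(-11) − 4·(-17) + 6·(-24) − 4·(-30) + 1·(-31) = 2.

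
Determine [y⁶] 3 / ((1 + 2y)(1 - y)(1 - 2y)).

Partial fractions give a closed form: a_n = (1)·(-2)^n + (-1)·1^n + (3)·2^n.
At n = 6: a_6 = 255.

255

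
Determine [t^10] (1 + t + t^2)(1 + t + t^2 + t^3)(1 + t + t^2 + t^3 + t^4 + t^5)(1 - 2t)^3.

-17

(1 + t + t^2) has coefficients 1,1,1 for degrees 0…2.
(1 + t + t^2 + t^3) has coefficients 1,1,1,1,0,0,0,0,0,0,0 for degrees 0…10.
Multiplying by (1 + t + t^2 + t^3 + t^4 + t^5) gives running coefficients 1,2,3,4,4,4,3,2,1,0,0 for degrees 0…10.
Finally multiplying by (1 - 2t)^3, the product of all factors after the first has coefficients 1,-4,3,2,0,4,-5,0,-7,-6,-4 for degrees 0…10.
[t^10] = 1·(-4) + 1·(-6) + 1·(-7) = -17.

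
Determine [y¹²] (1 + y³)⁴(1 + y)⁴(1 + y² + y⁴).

(1 + y³)⁴ has coefficients 1,0,0,4,0,0,6,0,0,4,0,0,1 for degrees 0…12.
(1 + y)⁴ has coefficients 1,4,6,4,1,0,0,0,0,0,0,0,0 for degrees 0…12.
Finally multiplying by (1 + y² + y⁴), the product of all factors after the first has coefficients 1,4,7,8,8,8,7,4,1,0,0,0,0 for degrees 0…12.
[y¹²] = 1·0 + 4·0 + 6·7 + 4·8 + 1·1 = 75.

75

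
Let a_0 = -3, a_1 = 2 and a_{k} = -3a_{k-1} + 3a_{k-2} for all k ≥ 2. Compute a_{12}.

-8417763

The ordinary generating function has denominator 1 + 3q - 3q^2.
Iterating the recurrence: a_0,…,a_{12} = -3, 2, -15, 51, -198, 747, -2835, 10746, -40743, 154467, -585630, 2220291, -8417763.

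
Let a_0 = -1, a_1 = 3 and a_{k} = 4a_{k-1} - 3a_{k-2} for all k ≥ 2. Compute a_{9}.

The ordinary generating function has denominator 1 - 4y + 3y^2.
Iterating the recurrence: a_0,…,a_{9} = -1, 3, 15, 51, 159, 483, 1455, 4371, 13119, 39363.

39363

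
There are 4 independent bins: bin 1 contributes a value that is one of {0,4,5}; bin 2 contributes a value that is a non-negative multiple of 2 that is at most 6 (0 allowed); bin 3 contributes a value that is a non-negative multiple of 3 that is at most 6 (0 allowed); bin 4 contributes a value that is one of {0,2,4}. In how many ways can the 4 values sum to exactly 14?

The generating function for the choices is (1 + x⁴ + x⁵)·(1 + x² + x⁴ + x⁶)·(1 + x³ + x⁶)·(1 + x² + x⁴); the count is [x¹⁴].
(1 + x⁴ + x⁵) has coefficients 1,0,0,0,1,1 for degrees 0…5.
(1 + x² + x⁴ + x⁶) has coefficients 1,0,1,0,1,0,1,0,0,0,0,0,0,0,0 for degrees 0…14.
Multiplying by (1 + x³ + x⁶) gives running coefficients 1,0,1,1,1,1,2,1,1,1,1,0,1,0,0 for degrees 0…14.
Finally multiplying by (1 + x² + x⁴), the product of all factors after the first has coefficients 1,0,2,1,3,2,4,3,4,3,4,2,3,1,2 for degrees 0…14.
[x¹⁴] = 1·2 + 1·4 + 1·3 = 9.

9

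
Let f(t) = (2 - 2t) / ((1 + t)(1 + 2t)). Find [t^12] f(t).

Partial fractions give a closed form: a_n = (-4)·(-1)^n + (6)·(-2)^n.
At n = 12: a_12 = 24572.

24572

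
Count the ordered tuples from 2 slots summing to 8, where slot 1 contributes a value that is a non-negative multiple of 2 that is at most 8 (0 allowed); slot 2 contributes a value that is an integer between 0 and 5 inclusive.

The generating function for the choices is (1 + q² + q⁴ + q⁶ + q⁸)·(1 + q + q² + q³ + q⁴ + q⁵); the count is [q⁸].
(1 + q² + q⁴ + q⁶ + q⁸) has coefficients 1,0,1,0,1,0,1,0,1 for degrees 0…8.
(1 + q + q² + q³ + q⁴ + q⁵) has coefficients 1,1,1,1,1,1,0,0,0 for degrees 0…8.
[q⁸] = 1·0 + 1·0 + 1·1 + 1·1 + 1·1 = 3.

3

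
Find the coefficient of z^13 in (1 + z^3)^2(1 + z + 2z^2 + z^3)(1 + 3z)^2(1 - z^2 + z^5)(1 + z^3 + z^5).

72

(1 + z^3)^2 has coefficients 1,0,0,2,0,0,1 for degrees 0…6.
(1 + z + 2z^2 + z^3) has coefficients 1,1,2,1,0,0,0,0,0,0,0,0,0,0 for degrees 0…13.
Multiplying by (1 + 3z)^2 gives running coefficients 1,7,17,22,24,9,0,0,0,0,0,0,0,0 for degrees 0…13.
Multiplying by (1 - z^2 + z^5) gives running coefficients 1,7,16,15,7,-12,-17,8,22,24,9,0,0,0 for degrees 0…13.
Finally multiplying by (1 + z^3 + z^5), the product of all factors after the first has coefficients 1,7,16,16,14,5,5,31,25,14,5,5,32,31 for degrees 0…13.
[z^13] = 1·31 + 2·5 + 1·31 = 72.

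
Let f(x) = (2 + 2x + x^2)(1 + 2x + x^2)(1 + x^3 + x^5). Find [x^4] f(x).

(2 + 2x + x^2) has coefficients 2,2,1 for degrees 0…2.
(1 + 2x + x^2) has coefficients 1,2,1,0,0 for degrees 0…4.
Finally multiplying by (1 + x^3 + x^5), the product of all factors after the first has coefficients 1,2,1,1,2 for degrees 0…4.
[x^4] = 2·2 + 2·1 + 1·1 = 7.

7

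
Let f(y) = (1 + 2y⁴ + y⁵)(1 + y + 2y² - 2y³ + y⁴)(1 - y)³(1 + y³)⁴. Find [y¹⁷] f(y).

(1 + 2y⁴ + y⁵) has coefficients 1,0,0,0,2,1 for degrees 0…5.
(1 + y + 2y² - 2y³ + y⁴) has coefficients 1,1,2,-2,1,0,0,0,0,0,0,0,0,0,0,0,0,0 for degrees 0…17.
Multiplying by (1 - y)³ gives running coefficients 1,-2,2,-6,12,-11,5,-1,0,0,0,0,0,0,0,0,0,0 for degrees 0…17.
Finally multiplying by (1 + y³)⁴, the product of all factors after the first has coefficients 1,-2,2,-2,4,-3,-13,35,-32,-12,60,-58,7,40,-42,14,8,-11 for degrees 0…17.
[y¹⁷] = 1·(-11) + 2·40 + 1·7 = 76.

76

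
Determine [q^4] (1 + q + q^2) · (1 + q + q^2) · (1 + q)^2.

8

(1 + q + q^2) has coefficients 1,1,1 for degrees 0…2.
(1 + q + q^2) has coefficients 1,1,1,0,0 for degrees 0…4.
Finally multiplying by (1 + q)^2, the product of all factors after the first has coefficients 1,3,4,3,1 for degrees 0…4.
[q^4] = 1·1 + 1·3 + 1·4 = 8.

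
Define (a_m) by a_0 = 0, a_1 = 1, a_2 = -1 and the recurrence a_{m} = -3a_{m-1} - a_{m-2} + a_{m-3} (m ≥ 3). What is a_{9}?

289

The ordinary generating function has denominator 1 + 3q + q^2 - q^3.
Iterating the recurrence: a_0,…,a_{9} = 0, 1, -1, 2, -4, 9, -21, 50, -120, 289.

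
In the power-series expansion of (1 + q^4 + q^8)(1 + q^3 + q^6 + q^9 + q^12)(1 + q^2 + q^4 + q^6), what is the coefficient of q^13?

(1 + q^4 + q^8) has coefficients 1,0,0,0,1,0,0,0,1 for degrees 0…8.
(1 + q^3 + q^6 + q^9 + q^12) has coefficients 1,0,0,1,0,0,1,0,0,1,0,0,1,0 for degrees 0…13.
Finally multiplying by (1 + q^2 + q^4 + q^6), the product of all factors after the first has coefficients 1,0,1,1,1,1,2,1,1,2,1,1,2,1 for degrees 0…13.
[q^13] = 1·1 + 1·2 + 1·1 = 4.

4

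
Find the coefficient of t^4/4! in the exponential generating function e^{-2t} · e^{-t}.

The EGF product rule gives c_4 = Σ_{k_1+k_2=4} C(4; k_1,k_2) · ∏ g_i(k_i), where e^{-2t} gives (-2)^k; e^{-t} gives (-1)^k.
g_1(k) for k = 0…4: 1, -2, 4, -8, 16.
g_2(k) for k = 0…4: 1, -1, 1, -1, 1.
c_4 = Σ_k C(4,k)·g_1(k)·g_2(4−k) = 1·1·1 + 4·(-2)·(-1) + 6·4·1 + 4·(-8)·(-1) + 1·16·1 = 1 + 8 + 24 + 32 + 16 = 81.

81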